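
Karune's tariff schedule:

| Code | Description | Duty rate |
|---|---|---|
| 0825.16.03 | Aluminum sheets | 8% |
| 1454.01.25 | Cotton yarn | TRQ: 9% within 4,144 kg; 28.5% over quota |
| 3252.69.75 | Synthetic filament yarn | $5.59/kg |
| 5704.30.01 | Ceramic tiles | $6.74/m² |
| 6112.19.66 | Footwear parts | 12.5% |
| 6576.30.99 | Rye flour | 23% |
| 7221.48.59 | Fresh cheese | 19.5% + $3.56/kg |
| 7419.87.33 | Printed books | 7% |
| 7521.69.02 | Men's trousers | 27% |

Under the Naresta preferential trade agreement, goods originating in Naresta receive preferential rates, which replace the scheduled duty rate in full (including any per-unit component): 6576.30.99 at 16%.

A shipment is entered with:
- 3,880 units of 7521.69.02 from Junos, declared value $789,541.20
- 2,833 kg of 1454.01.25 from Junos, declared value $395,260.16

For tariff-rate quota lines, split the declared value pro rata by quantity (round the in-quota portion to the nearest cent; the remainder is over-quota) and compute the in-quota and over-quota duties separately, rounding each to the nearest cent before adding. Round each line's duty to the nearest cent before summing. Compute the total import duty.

Line 1 (7521.69.02, Junos, 3,880 units, $789,541.20):
Base rate for 7521.69.02 is 27%.
Duty = $789,541.20 × 27% = $213,176.12.
Line 2 (1454.01.25, Junos, 2,833 kg, $395,260.16):
Code 1454.01.25 is under a tariff-rate quota (threshold 4,144 kg). Quantity 2,833 kg is within the quota, so the in-quota rate 9% applies to the full value.
Duty = $395,260.16 × 9% = $35,573.41.
Total = $213,176.12 + $35,573.41 = $248,749.53.

$248,749.53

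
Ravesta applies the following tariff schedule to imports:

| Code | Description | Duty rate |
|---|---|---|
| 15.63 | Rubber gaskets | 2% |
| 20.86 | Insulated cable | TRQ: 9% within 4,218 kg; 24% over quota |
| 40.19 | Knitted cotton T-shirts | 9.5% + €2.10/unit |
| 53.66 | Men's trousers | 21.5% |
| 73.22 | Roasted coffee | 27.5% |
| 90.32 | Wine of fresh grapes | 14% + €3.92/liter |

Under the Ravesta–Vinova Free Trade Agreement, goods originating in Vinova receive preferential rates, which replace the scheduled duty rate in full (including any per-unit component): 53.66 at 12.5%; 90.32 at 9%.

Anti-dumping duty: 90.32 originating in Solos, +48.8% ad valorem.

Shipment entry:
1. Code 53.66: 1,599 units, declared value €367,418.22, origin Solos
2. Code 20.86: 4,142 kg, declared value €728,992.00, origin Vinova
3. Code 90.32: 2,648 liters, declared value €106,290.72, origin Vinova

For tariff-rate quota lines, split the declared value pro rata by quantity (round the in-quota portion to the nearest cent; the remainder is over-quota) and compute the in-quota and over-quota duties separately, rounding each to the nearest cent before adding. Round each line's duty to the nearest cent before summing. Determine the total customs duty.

Line 1 (53.66, Solos, 1,599 units, €367,418.22):
Base rate for 53.66 is 21.5%.
53.66 has an FTA preferential rate, but origin Solos is not Vinova; base rate stands.
Duty = €367,418.22 × 21.5% = €78,994.92.
Line 2 (20.86, Vinova, 4,142 kg, €728,992.00):
Code 20.86 is under a tariff-rate quota (threshold 4,218 kg). Quantity 4,142 kg is within the quota, so the in-quota rate 9% applies to the full value.
Duty = €728,992.00 × 9% = €65,609.28.
Line 3 (90.32, Vinova, 2,648 liters, €106,290.72):
Base rate for 90.32 is 14% + €3.92/liter.
Origin Vinova qualifies under the Ravesta–Vinova agreement and 90.32 is covered: preferential rate 9% applies instead.
The additional-duty order on 90.32 targets Solos, not Vinova; it does not apply.
Duty = €106,290.72 × 9% = €9,566.16.
Total = €78,994.92 + €65,609.28 + €9,566.16 = €154,170.36.

€154,170.36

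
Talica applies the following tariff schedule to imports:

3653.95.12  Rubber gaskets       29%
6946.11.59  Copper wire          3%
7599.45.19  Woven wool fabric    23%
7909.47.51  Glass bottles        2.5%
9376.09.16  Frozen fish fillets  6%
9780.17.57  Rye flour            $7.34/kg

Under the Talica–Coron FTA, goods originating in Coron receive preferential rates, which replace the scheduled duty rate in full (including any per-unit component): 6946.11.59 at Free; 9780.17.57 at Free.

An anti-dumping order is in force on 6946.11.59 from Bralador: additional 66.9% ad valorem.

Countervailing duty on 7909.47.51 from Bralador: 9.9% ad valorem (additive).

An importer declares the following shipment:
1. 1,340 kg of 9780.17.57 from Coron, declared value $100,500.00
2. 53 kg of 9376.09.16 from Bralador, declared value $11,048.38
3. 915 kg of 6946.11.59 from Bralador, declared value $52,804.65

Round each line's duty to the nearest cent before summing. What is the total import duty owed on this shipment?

Line 1 (9780.17.57, Coron, 1,340 kg, $100,500.00):
Base rate for 9780.17.57 is $7.34/kg.
Origin Coron qualifies under the Talica–Coron agreement and 9780.17.57 is covered: preferential rate Free applies instead.
Duty = $100,500.00 × 0% = $0.00.
Line 2 (9376.09.16, Bralador, 53 kg, $11,048.38):
Base rate for 9376.09.16 is 6%.
Duty = $11,048.38 × 6% = $662.90.
Line 3 (6946.11.59, Bralador, 915 kg, $52,804.65):
Base rate for 6946.11.59 is 3%.
6946.11.59 has an FTA preferential rate, but origin Bralador is not Coron; base rate stands.
Additional duty on 6946.11.59 from Bralador: +66.9%. Applied ad valorem rate: 3% + 66.9% = 69.9%.
Duty = $52,804.65 × 69.9% = $36,910.45.
Total = $0.00 + $662.90 + $36,910.45 = $37,573.35.

$37,573.35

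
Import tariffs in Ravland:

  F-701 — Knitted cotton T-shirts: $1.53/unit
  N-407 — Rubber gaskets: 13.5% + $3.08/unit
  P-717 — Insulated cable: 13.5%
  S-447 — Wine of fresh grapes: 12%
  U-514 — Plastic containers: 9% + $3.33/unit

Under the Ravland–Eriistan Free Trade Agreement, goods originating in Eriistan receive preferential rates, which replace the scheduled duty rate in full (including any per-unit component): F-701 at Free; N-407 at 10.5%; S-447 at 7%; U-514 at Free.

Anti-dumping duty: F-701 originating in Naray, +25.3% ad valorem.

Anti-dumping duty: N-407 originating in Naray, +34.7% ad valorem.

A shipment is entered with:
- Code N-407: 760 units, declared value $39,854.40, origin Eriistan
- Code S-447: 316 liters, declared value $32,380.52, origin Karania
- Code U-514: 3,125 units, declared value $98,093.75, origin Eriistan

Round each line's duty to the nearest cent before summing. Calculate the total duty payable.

$8,070.37

Line 1 (N-407, Eriistan, 760 units, $39,854.40):
Base rate for N-407 is 13.5% + $3.08/unit.
Origin Eriistan qualifies under the Ravland–Eriistan agreement and N-407 is covered: preferential rate 10.5% applies instead.
The additional-duty order on N-407 targets Naray, not Eriistan; it does not apply.
Duty = $39,854.40 × 10.5% = $4,184.71.
Line 2 (S-447, Karania, 316 liters, $32,380.52):
Base rate for S-447 is 12%.
S-447 has an FTA preferential rate, but origin Karania is not Eriistan; base rate stands.
Duty = $32,380.52 × 12% = $3,885.66.
Line 3 (U-514, Eriistan, 3,125 units, $98,093.75):
Base rate for U-514 is 9% + $3.33/unit.
Origin Eriistan qualifies under the Ravland–Eriistan agreement and U-514 is covered: preferential rate Free applies instead.
Duty = $98,093.75 × 0% = $0.00.
Total = $4,184.71 + $3,885.66 + $0.00 = $8,070.37.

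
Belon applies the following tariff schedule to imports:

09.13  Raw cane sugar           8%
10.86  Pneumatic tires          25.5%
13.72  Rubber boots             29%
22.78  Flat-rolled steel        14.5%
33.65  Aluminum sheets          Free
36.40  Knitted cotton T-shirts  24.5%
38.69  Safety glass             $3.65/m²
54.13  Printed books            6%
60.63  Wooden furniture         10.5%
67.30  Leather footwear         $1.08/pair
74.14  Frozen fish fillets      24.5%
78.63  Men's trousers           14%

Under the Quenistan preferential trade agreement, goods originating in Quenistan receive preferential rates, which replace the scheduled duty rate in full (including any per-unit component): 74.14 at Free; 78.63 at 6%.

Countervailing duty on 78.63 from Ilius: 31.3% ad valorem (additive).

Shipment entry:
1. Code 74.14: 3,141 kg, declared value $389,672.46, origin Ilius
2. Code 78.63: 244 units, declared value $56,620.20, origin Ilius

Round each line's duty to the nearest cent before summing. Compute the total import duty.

$121,118.70

Line 1 (74.14, Ilius, 3,141 kg, $389,672.46):
Base rate for 74.14 is 24.5%.
74.14 has an FTA preferential rate, but origin Ilius is not Quenistan; base rate stands.
Duty = $389,672.46 × 24.5% = $95,469.75.
Line 2 (78.63, Ilius, 244 units, $56,620.20):
Base rate for 78.63 is 14%.
78.63 has an FTA preferential rate, but origin Ilius is not Quenistan; base rate stands.
Additional duty on 78.63 from Ilius: +31.3%. Applied ad valorem rate: 14% + 31.3% = 45.3%.
Duty = $56,620.20 × 45.3% = $25,648.95.
Total = $95,469.75 + $25,648.95 = $121,118.70.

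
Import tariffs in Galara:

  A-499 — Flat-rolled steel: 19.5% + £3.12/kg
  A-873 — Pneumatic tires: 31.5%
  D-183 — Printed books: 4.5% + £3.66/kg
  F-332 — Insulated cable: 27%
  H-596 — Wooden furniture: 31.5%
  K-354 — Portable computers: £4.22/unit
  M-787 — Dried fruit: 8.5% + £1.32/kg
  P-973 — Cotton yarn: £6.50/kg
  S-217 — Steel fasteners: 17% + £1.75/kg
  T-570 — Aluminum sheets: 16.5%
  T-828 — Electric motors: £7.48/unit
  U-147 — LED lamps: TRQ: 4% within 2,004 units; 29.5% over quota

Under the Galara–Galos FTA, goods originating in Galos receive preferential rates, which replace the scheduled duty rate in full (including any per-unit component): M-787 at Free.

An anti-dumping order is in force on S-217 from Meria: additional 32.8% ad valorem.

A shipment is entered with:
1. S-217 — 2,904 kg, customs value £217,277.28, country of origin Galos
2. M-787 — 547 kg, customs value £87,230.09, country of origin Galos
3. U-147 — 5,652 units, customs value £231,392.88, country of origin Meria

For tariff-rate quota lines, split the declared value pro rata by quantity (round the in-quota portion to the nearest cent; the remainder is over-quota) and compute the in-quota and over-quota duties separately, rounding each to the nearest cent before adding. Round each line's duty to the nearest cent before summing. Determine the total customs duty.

Line 1 (S-217, Galos, 2,904 kg, £217,277.28):
Base rate for S-217 is 17% + £1.75/kg.
Origin Galos is the FTA partner but S-217 is not on the preference list; base rate stands.
The additional-duty order on S-217 targets Meria, not Galos; it does not apply.
Duty = £217,277.28 × 17% + 2,904 × £1.75 = £42,019.14.
Line 2 (M-787, Galos, 547 kg, £87,230.09):
Base rate for M-787 is 8.5% + £1.32/kg.
Origin Galos qualifies under the Galara–Galos agreement and M-787 is covered: preferential rate Free applies instead.
Duty = £87,230.09 × 0% = £0.00.
Line 3 (U-147, Meria, 5,652 units, £231,392.88):
Code U-147 is under a tariff-rate quota (threshold 2,004 units). In-quota: 2,004 units at 4%; over-quota: 3,648 units at 29.5%.
Pro-rata value split: in-quota = £231,392.88 × 2,004/5,652 = £82,043.76; over-quota = £231,392.88 − £82,043.76 = £149,349.12.
In-quota duty = £82,043.76 × 4% = £3,281.75. Over-quota duty = £149,349.12 × 29.5% = £44,057.99.
Line duty = £3,281.75 + £44,057.99 = £47,339.74.
Total = £42,019.14 + £0.00 + £47,339.74 = £89,358.88.

£89,358.88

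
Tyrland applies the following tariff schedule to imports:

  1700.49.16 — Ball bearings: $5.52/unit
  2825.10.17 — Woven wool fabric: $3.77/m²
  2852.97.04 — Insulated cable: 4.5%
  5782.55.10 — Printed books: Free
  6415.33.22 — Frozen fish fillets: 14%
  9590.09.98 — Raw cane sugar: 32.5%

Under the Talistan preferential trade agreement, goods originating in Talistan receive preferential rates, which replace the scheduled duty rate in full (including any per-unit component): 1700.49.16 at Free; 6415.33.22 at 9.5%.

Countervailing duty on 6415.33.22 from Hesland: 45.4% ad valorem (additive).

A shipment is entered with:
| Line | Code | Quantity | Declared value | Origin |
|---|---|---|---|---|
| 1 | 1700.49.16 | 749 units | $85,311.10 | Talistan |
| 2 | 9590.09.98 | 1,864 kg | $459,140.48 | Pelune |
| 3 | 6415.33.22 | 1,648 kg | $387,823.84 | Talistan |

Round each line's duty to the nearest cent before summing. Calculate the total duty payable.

Line 1 (1700.49.16, Talistan, 749 units, $85,311.10):
Base rate for 1700.49.16 is $5.52/unit.
Origin Talistan qualifies under the Tyrland–Talistan agreement and 1700.49.16 is covered: preferential rate Free applies instead.
Duty = $85,311.10 × 0% = $0.00.
Line 2 (9590.09.98, Pelune, 1,864 kg, $459,140.48):
Base rate for 9590.09.98 is 32.5%.
Duty = $459,140.48 × 32.5% = $149,220.66.
Line 3 (6415.33.22, Talistan, 1,648 kg, $387,823.84):
Base rate for 6415.33.22 is 14%.
Origin Talistan qualifies under the Tyrland–Talistan agreement and 6415.33.22 is covered: preferential rate 9.5% applies instead.
The additional-duty order on 6415.33.22 targets Hesland, not Talistan; it does not apply.
Duty = $387,823.84 × 9.5% = $36,843.26.
Total = $0.00 + $149,220.66 + $36,843.26 = $186,063.92.

$186,063.92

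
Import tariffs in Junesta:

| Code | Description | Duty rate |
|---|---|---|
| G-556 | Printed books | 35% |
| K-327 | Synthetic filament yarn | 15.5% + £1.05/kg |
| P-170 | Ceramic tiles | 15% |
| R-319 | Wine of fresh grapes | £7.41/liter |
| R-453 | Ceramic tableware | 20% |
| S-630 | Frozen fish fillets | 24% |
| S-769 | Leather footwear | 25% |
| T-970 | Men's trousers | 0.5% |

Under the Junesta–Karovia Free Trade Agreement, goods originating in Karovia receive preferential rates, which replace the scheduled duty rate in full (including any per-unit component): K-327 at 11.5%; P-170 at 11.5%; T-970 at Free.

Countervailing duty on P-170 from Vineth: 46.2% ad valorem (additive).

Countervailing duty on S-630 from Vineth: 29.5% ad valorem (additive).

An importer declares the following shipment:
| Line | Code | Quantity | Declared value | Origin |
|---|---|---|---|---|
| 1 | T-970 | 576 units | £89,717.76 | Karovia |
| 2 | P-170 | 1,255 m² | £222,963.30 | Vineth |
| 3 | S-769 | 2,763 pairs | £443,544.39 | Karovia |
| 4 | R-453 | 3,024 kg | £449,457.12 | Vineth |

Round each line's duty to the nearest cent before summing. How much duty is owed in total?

£337,231.06

Line 1 (T-970, Karovia, 576 units, £89,717.76):
Base rate for T-970 is 0.5%.
Origin Karovia qualifies under the Junesta–Karovia agreement and T-970 is covered: preferential rate Free applies instead.
Duty = £89,717.76 × 0% = £0.00.
Line 2 (P-170, Vineth, 1,255 m², £222,963.30):
Base rate for P-170 is 15%.
P-170 has an FTA preferential rate, but origin Vineth is not Karovia; base rate stands.
Additional duty on P-170 from Vineth: +46.2%. Applied ad valorem rate: 15% + 46.2% = 61.2%.
Duty = £222,963.30 × 61.2% = £136,453.54.
Line 3 (S-769, Karovia, 2,763 pairs, £443,544.39):
Base rate for S-769 is 25%.
Origin Karovia is the FTA partner but S-769 is not on the preference list; base rate stands.
Duty = £443,544.39 × 25% = £110,886.10.
Line 4 (R-453, Vineth, 3,024 kg, £449,457.12):
Base rate for R-453 is 20%.
Duty = £449,457.12 × 20% = £89,891.42.
Total = £0.00 + £136,453.54 + £110,886.10 + £89,891.42 = £337,231.06.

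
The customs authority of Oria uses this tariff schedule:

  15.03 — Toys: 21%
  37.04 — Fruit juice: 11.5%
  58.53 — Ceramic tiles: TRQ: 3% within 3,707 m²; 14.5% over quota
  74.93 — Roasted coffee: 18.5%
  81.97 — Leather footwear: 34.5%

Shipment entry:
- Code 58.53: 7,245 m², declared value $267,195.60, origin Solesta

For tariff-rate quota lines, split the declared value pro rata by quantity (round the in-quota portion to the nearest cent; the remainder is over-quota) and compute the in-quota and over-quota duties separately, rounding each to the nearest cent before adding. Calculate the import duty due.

$23,021.23

Line 1 (58.53, Solesta, 7,245 m², $267,195.60):
Code 58.53 is under a tariff-rate quota (threshold 3,707 m²). In-quota: 3,707 m² at 3%; over-quota: 3,538 m² at 14.5%.
Pro-rata value split: in-quota = $267,195.60 × 3,707/7,245 = $136,714.16; over-quota = $267,195.60 − $136,714.16 = $130,481.44.
In-quota duty = $136,714.16 × 3% = $4,101.42. Over-quota duty = $130,481.44 × 14.5% = $18,919.81.
Line duty = $4,101.42 + $18,919.81 = $23,021.23.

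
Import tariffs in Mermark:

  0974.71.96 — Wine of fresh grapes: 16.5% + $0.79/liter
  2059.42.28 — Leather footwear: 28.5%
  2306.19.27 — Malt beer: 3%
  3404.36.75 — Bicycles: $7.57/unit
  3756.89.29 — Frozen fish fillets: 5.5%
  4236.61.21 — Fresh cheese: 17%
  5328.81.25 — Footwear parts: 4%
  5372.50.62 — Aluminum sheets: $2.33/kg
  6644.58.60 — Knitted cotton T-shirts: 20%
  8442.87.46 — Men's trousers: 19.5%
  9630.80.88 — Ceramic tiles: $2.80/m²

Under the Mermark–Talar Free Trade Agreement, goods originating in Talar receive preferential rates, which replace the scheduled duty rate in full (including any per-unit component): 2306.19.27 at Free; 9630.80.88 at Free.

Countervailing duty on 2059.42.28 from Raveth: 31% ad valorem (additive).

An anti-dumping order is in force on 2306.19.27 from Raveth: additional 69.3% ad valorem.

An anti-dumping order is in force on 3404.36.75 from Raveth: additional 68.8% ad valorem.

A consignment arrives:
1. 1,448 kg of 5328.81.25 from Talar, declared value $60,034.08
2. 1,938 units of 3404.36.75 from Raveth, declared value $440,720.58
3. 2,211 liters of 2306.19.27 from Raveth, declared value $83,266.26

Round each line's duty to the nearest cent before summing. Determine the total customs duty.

$380,489.29

Line 1 (5328.81.25, Talar, 1,448 kg, $60,034.08):
Base rate for 5328.81.25 is 4%.
Origin Talar is the FTA partner but 5328.81.25 is not on the preference list; base rate stands.
Duty = $60,034.08 × 4% = $2,401.36.
Line 2 (3404.36.75, Raveth, 1,938 units, $440,720.58):
Base rate for 3404.36.75 is $7.57/unit.
Additional duty on 3404.36.75 from Raveth: +68.8% ad valorem. Applied ad valorem rate = 68.8%.
Duty = $440,720.58 × 68.8% + 1,938 × $7.57 = $317,886.42.
Line 3 (2306.19.27, Raveth, 2,211 liters, $83,266.26):
Base rate for 2306.19.27 is 3%.
2306.19.27 has an FTA preferential rate, but origin Raveth is not Talar; base rate stands.
Additional duty on 2306.19.27 from Raveth: +69.3%. Applied ad valorem rate: 3% + 69.3% = 72.3%.
Duty = $83,266.26 × 72.3% = $60,201.51.
Total = $2,401.36 + $317,886.42 + $60,201.51 = $380,489.29.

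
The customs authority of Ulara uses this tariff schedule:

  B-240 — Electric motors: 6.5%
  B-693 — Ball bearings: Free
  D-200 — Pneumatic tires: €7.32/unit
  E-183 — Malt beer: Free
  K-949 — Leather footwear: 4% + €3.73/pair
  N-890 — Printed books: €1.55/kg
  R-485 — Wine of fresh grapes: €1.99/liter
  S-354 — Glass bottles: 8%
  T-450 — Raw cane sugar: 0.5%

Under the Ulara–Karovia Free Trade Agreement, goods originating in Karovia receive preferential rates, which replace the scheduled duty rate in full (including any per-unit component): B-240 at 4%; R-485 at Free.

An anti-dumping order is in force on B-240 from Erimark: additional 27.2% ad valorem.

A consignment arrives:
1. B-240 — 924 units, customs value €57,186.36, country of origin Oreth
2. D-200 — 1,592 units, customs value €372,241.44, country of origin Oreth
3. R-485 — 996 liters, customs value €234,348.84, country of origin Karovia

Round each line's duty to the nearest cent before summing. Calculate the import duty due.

Line 1 (B-240, Oreth, 924 units, €57,186.36):
Base rate for B-240 is 6.5%.
B-240 has an FTA preferential rate, but origin Oreth is not Karovia; base rate stands.
The additional-duty order on B-240 targets Erimark, not Oreth; it does not apply.
Duty = €57,186.36 × 6.5% = €3,717.11.
Line 2 (D-200, Oreth, 1,592 units, €372,241.44):
Base rate for D-200 is €7.32/unit.
Duty = 1,592 × €7.32 = €11,653.44.
Line 3 (R-485, Karovia, 996 liters, €234,348.84):
Base rate for R-485 is €1.99/liter.
Origin Karovia qualifies under the Ulara–Karovia agreement and R-485 is covered: preferential rate Free applies instead.
Duty = €234,348.84 × 0% = €0.00.
Total = €3,717.11 + €11,653.44 + €0.00 = €15,370.55.

€15,370.55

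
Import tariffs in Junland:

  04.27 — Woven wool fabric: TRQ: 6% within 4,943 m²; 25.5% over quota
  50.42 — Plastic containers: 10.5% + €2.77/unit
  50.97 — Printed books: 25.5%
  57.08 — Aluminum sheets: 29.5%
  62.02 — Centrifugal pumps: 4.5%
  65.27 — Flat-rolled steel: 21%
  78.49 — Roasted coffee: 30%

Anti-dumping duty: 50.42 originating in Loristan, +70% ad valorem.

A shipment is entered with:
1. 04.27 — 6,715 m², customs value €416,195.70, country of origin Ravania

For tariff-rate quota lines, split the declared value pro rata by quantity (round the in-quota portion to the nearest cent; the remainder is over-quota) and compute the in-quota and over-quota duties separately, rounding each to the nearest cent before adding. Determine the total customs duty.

€46,388.31

Line 1 (04.27, Ravania, 6,715 m², €416,195.70):
Code 04.27 is under a tariff-rate quota (threshold 4,943 m²). In-quota: 4,943 m² at 6%; over-quota: 1,772 m² at 25.5%.
Pro-rata value split: in-quota = €416,195.70 × 4,943/6,715 = €306,367.14; over-quota = €416,195.70 − €306,367.14 = €109,828.56.
In-quota duty = €306,367.14 × 6% = €18,382.03. Over-quota duty = €109,828.56 × 25.5% = €28,006.28.
Line duty = €18,382.03 + €28,006.28 = €46,388.31.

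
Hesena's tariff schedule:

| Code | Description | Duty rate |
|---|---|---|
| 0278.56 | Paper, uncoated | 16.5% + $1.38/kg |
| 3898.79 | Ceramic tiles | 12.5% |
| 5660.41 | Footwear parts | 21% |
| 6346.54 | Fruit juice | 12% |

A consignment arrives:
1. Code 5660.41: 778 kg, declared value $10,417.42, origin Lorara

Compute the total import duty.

$2,187.66

Line 1 (5660.41, Lorara, 778 kg, $10,417.42):
Base rate for 5660.41 is 21%.
Duty = $10,417.42 × 21% = $2,187.66.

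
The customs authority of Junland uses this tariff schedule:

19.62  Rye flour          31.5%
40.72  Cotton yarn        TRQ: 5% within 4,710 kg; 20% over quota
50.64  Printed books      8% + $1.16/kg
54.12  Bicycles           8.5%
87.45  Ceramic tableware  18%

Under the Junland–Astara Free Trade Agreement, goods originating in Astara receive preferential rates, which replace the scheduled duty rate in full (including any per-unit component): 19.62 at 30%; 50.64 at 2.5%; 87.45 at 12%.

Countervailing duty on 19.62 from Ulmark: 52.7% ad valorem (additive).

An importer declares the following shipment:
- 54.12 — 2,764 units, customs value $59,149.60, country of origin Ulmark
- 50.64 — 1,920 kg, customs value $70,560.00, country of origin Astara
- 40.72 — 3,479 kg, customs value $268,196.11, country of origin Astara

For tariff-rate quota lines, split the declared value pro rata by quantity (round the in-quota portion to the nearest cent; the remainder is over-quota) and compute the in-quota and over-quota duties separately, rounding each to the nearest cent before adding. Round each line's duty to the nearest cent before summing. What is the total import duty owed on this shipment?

$20,201.53

Line 1 (54.12, Ulmark, 2,764 units, $59,149.60):
Base rate for 54.12 is 8.5%.
Duty = $59,149.60 × 8.5% = $5,027.72.
Line 2 (50.64, Astara, 1,920 kg, $70,560.00):
Base rate for 50.64 is 8% + $1.16/kg.
Origin Astara qualifies under the Junland–Astara agreement and 50.64 is covered: preferential rate 2.5% applies instead.
Duty = $70,560.00 × 2.5% = $1,764.00.
Line 3 (40.72, Astara, 3,479 kg, $268,196.11):
Code 40.72 is under a tariff-rate quota (threshold 4,710 kg). Quantity 3,479 kg is within the quota, so the in-quota rate 5% applies to the full value.
Duty = $268,196.11 × 5% = $13,409.81.
Total = $5,027.72 + $1,764.00 + $13,409.81 = $20,201.53.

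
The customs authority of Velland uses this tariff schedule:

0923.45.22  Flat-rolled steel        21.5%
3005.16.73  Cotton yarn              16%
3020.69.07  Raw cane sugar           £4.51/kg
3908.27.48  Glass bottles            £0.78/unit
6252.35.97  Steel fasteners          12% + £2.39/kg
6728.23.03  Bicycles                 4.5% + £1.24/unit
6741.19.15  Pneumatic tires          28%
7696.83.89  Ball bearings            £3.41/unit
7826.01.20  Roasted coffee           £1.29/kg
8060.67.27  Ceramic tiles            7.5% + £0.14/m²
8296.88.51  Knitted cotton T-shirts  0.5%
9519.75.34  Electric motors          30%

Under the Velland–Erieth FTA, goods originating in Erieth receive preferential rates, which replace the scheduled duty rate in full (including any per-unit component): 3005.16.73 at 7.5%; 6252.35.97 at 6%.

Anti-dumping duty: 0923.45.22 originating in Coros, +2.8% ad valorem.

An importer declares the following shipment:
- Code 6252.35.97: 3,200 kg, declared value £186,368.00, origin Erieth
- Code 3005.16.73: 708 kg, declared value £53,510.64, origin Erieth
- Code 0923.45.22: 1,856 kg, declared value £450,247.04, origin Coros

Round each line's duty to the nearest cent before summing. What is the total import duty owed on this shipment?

£124,605.41

Line 1 (6252.35.97, Erieth, 3,200 kg, £186,368.00):
Base rate for 6252.35.97 is 12% + £2.39/kg.
Origin Erieth qualifies under the Velland–Erieth agreement and 6252.35.97 is covered: preferential rate 6% applies instead.
Duty = £186,368.00 × 6% = £11,182.08.
Line 2 (3005.16.73, Erieth, 708 kg, £53,510.64):
Base rate for 3005.16.73 is 16%.
Origin Erieth qualifies under the Velland–Erieth agreement and 3005.16.73 is covered: preferential rate 7.5% applies instead.
Duty = £53,510.64 × 7.5% = £4,013.30.
Line 3 (0923.45.22, Coros, 1,856 kg, £450,247.04):
Base rate for 0923.45.22 is 21.5%.
Additional duty on 0923.45.22 from Coros: +2.8%. Applied ad valorem rate: 21.5% + 2.8% = 24.3%.
Duty = £450,247.04 × 24.3% = £109,410.03.
Total = £11,182.08 + £4,013.30 + £109,410.03 = £124,605.41.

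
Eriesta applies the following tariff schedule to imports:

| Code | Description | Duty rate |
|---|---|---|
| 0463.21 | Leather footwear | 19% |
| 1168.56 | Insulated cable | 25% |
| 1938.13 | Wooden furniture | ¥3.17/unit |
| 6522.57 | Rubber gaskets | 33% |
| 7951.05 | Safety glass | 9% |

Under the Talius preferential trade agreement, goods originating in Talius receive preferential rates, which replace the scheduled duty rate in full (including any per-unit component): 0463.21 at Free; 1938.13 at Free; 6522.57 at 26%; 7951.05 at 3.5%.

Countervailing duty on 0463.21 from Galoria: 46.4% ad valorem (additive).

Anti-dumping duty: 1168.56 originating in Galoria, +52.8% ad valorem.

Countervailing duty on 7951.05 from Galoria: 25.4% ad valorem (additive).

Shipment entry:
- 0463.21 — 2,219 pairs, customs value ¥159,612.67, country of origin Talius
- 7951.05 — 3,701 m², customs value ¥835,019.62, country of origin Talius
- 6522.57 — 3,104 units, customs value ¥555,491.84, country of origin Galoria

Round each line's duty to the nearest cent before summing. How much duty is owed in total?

¥212,538.00

Line 1 (0463.21, Talius, 2,219 pairs, ¥159,612.67):
Base rate for 0463.21 is 19%.
Origin Talius qualifies under the Eriesta–Talius agreement and 0463.21 is covered: preferential rate Free applies instead.
The additional-duty order on 0463.21 targets Galoria, not Talius; it does not apply.
Duty = ¥159,612.67 × 0% = ¥0.00.
Line 2 (7951.05, Talius, 3,701 m², ¥835,019.62):
Base rate for 7951.05 is 9%.
Origin Talius qualifies under the Eriesta–Talius agreement and 7951.05 is covered: preferential rate 3.5% applies instead.
The additional-duty order on 7951.05 targets Galoria, not Talius; it does not apply.
Duty = ¥835,019.62 × 3.5% = ¥29,225.69.
Line 3 (6522.57, Galoria, 3,104 units, ¥555,491.84):
Base rate for 6522.57 is 33%.
6522.57 has an FTA preferential rate, but origin Galoria is not Talius; base rate stands.
Duty = ¥555,491.84 × 33% = ¥183,312.31.
Total = ¥0.00 + ¥29,225.69 + ¥183,312.31 = ¥212,538.00.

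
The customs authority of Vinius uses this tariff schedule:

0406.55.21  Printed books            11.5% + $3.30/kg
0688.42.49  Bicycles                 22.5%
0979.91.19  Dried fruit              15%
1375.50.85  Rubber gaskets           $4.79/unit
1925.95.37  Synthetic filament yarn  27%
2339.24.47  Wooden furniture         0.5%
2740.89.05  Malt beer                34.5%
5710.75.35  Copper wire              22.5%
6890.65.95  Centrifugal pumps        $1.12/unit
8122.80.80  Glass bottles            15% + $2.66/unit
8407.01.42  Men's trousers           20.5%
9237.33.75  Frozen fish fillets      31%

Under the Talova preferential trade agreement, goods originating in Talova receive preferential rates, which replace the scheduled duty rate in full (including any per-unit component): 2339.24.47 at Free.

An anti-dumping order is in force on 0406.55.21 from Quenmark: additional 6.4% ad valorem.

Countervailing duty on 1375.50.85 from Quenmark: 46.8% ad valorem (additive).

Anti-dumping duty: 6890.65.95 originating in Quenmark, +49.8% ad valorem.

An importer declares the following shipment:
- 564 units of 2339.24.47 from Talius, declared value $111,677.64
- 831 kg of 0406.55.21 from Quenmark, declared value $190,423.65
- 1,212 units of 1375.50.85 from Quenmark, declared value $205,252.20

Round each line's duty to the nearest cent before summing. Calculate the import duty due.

$139,250.03

Line 1 (2339.24.47, Talius, 564 units, $111,677.64):
Base rate for 2339.24.47 is 0.5%.
2339.24.47 has an FTA preferential rate, but origin Talius is not Talova; base rate stands.
Duty = $111,677.64 × 0.5% = $558.39.
Line 2 (0406.55.21, Quenmark, 831 kg, $190,423.65):
Base rate for 0406.55.21 is 11.5% + $3.30/kg.
Additional duty on 0406.55.21 from Quenmark: +6.4%. Applied ad valorem rate: 11.5% + 6.4% = 17.9%.
Duty = $190,423.65 × 17.9% + 831 × $3.30 = $36,828.13.
Line 3 (1375.50.85, Quenmark, 1,212 units, $205,252.20):
Base rate for 1375.50.85 is $4.79/unit.
Additional duty on 1375.50.85 from Quenmark: +46.8% ad valorem. Applied ad valorem rate = 46.8%.
Duty = $205,252.20 × 46.8% + 1,212 × $4.79 = $101,863.51.
Total = $558.39 + $36,828.13 + $101,863.51 = $139,250.03.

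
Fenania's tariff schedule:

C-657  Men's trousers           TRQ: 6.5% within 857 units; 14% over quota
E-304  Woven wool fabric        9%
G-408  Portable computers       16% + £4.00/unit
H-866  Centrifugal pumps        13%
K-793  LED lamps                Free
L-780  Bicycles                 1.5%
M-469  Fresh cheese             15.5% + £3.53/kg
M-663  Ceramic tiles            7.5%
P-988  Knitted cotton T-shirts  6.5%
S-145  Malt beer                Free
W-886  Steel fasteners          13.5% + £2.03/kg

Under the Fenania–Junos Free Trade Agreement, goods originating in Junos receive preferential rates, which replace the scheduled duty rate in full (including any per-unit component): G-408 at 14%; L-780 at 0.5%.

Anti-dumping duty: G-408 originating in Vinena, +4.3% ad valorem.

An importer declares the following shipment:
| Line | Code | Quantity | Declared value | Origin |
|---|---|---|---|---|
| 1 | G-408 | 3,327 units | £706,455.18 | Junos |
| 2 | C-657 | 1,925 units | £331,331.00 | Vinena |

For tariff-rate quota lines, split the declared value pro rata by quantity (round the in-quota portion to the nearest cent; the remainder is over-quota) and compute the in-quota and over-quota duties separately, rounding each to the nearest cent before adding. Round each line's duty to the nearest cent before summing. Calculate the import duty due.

£134,227.05

Line 1 (G-408, Junos, 3,327 units, £706,455.18):
Base rate for G-408 is 16% + £4.00/unit.
Origin Junos qualifies under the Fenania–Junos agreement and G-408 is covered: preferential rate 14% applies instead.
The additional-duty order on G-408 targets Vinena, not Junos; it does not apply.
Duty = £706,455.18 × 14% = £98,903.73.
Line 2 (C-657, Vinena, 1,925 units, £331,331.00):
Code C-657 is under a tariff-rate quota (threshold 857 units). In-quota: 857 units at 6.5%; over-quota: 1,068 units at 14%.
Pro-rata value split: in-quota = £331,331.00 × 857/1,925 = £147,506.84; over-quota = £331,331.00 − £147,506.84 = £183,824.16.
In-quota duty = £147,506.84 × 6.5% = £9,587.94. Over-quota duty = £183,824.16 × 14% = £25,735.38.
Line duty = £9,587.94 + £25,735.38 = £35,323.32.
Total = £98,903.73 + £35,323.32 = £134,227.05.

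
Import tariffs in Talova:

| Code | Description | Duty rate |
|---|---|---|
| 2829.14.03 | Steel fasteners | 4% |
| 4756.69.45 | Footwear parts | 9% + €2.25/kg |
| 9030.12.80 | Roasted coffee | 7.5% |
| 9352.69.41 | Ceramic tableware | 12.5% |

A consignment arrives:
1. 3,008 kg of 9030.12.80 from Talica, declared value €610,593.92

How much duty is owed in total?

€45,794.54

Line 1 (9030.12.80, Talica, 3,008 kg, €610,593.92):
Base rate for 9030.12.80 is 7.5%.
Duty = €610,593.92 × 7.5% = €45,794.54.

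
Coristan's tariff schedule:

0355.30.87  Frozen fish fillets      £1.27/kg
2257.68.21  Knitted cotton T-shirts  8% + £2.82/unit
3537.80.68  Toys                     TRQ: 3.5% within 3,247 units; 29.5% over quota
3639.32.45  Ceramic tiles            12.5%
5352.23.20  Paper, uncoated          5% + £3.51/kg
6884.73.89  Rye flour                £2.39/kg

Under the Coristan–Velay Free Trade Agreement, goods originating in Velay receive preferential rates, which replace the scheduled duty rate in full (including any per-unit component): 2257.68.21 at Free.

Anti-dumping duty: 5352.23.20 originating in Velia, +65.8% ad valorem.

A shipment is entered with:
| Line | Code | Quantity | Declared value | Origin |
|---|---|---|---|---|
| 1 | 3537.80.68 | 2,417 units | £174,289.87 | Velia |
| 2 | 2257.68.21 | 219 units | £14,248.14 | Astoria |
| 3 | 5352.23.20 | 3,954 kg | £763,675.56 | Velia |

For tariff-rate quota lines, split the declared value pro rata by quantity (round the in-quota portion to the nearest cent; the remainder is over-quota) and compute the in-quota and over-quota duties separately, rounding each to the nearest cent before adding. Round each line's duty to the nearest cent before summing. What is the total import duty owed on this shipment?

£562,418.42

Line 1 (3537.80.68, Velia, 2,417 units, £174,289.87):
Code 3537.80.68 is under a tariff-rate quota (threshold 3,247 units). Quantity 2,417 units is within the quota, so the in-quota rate 3.5% applies to the full value.
Duty = £174,289.87 × 3.5% = £6,100.15.
Line 2 (2257.68.21, Astoria, 219 units, £14,248.14):
Base rate for 2257.68.21 is 8% + £2.82/unit.
2257.68.21 has an FTA preferential rate, but origin Astoria is not Velay; base rate stands.
Duty = £14,248.14 × 8% + 219 × £2.82 = £1,757.43.
Line 3 (5352.23.20, Velia, 3,954 kg, £763,675.56):
Base rate for 5352.23.20 is 5% + £3.51/kg.
Additional duty on 5352.23.20 from Velia: +65.8%. Applied ad valorem rate: 5% + 65.8% = 70.8%.
Duty = £763,675.56 × 70.8% + 3,954 × £3.51 = £554,560.84.
Total = £6,100.15 + £1,757.43 + £554,560.84 = £562,418.42.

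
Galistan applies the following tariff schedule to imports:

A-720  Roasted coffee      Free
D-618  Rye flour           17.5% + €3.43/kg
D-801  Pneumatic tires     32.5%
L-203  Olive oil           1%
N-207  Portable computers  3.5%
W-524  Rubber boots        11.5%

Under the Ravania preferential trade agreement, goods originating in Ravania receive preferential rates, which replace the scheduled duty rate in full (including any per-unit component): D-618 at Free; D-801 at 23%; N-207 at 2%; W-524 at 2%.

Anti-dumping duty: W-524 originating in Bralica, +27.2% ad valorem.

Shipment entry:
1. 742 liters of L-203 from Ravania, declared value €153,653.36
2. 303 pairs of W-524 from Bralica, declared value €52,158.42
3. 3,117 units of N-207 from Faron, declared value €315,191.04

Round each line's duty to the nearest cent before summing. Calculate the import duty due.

€32,753.53

Line 1 (L-203, Ravania, 742 liters, €153,653.36):
Base rate for L-203 is 1%.
Origin Ravania is the FTA partner but L-203 is not on the preference list; base rate stands.
Duty = €153,653.36 × 1% = €1,536.53.
Line 2 (W-524, Bralica, 303 pairs, €52,158.42):
Base rate for W-524 is 11.5%.
W-524 has an FTA preferential rate, but origin Bralica is not Ravania; base rate stands.
Additional duty on W-524 from Bralica: +27.2%. Applied ad valorem rate: 11.5% + 27.2% = 38.7%.
Duty = €52,158.42 × 38.7% = €20,185.31.
Line 3 (N-207, Faron, 3,117 units, €315,191.04):
Base rate for N-207 is 3.5%.
N-207 has an FTA preferential rate, but origin Faron is not Ravania; base rate stands.
Duty = €315,191.04 × 3.5% = €11,031.69.
Total = €1,536.53 + €20,185.31 + €11,031.69 = €32,753.53.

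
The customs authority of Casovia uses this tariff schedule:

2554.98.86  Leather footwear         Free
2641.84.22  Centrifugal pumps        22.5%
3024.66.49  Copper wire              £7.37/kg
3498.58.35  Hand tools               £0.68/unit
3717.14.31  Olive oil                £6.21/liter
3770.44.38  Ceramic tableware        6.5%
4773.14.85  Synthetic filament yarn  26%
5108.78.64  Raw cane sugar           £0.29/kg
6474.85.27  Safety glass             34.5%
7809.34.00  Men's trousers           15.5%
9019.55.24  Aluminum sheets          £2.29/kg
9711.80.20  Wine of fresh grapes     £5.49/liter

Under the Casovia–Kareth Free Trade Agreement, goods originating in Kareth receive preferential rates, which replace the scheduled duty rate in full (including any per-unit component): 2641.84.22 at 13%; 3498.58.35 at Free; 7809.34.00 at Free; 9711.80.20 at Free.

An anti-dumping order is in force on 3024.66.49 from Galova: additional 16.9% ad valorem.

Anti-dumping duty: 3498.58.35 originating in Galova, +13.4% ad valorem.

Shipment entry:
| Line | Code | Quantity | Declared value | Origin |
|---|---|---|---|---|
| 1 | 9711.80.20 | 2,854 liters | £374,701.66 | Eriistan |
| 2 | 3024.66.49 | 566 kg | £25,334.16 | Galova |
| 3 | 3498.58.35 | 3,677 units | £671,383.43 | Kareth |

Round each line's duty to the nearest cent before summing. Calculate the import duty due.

£24,121.35

Line 1 (9711.80.20, Eriistan, 2,854 liters, £374,701.66):
Base rate for 9711.80.20 is £5.49/liter.
9711.80.20 has an FTA preferential rate, but origin Eriistan is not Kareth; base rate stands.
Duty = 2,854 × £5.49 = £15,668.46.
Line 2 (3024.66.49, Galova, 566 kg, £25,334.16):
Base rate for 3024.66.49 is £7.37/kg.
Additional duty on 3024.66.49 from Galova: +16.9% ad valorem. Applied ad valorem rate = 16.9%.
Duty = £25,334.16 × 16.9% + 566 × £7.37 = £8,452.89.
Line 3 (3498.58.35, Kareth, 3,677 units, £671,383.43):
Base rate for 3498.58.35 is £0.68/unit.
Origin Kareth qualifies under the Casovia–Kareth agreement and 3498.58.35 is covered: preferential rate Free applies instead.
The additional-duty order on 3498.58.35 targets Galova, not Kareth; it does not apply.
Duty = £671,383.43 × 0% = £0.00.
Total = £15,668.46 + £8,452.89 + £0.00 = £24,121.35.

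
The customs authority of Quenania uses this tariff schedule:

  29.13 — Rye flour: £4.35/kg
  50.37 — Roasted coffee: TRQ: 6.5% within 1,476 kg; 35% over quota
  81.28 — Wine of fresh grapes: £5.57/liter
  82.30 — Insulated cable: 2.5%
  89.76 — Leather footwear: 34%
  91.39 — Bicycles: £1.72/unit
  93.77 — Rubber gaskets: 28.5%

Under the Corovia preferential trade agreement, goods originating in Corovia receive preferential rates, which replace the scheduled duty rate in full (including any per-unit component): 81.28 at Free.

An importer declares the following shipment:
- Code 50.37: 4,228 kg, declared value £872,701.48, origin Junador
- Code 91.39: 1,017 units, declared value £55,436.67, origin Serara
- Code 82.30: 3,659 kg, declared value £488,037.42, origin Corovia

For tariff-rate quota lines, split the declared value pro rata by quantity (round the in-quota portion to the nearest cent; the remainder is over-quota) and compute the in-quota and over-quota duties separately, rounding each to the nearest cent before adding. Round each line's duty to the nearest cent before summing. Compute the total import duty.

£232,567.27

Line 1 (50.37, Junador, 4,228 kg, £872,701.48):
Code 50.37 is under a tariff-rate quota (threshold 1,476 kg). In-quota: 1,476 kg at 6.5%; over-quota: 2,752 kg at 35%.
Pro-rata value split: in-quota = £872,701.48 × 1,476/4,228 = £304,661.16; over-quota = £872,701.48 − £304,661.16 = £568,040.32.
In-quota duty = £304,661.16 × 6.5% = £19,802.98. Over-quota duty = £568,040.32 × 35% = £198,814.11.
Line duty = £19,802.98 + £198,814.11 = £218,617.09.
Line 2 (91.39, Serara, 1,017 units, £55,436.67):
Base rate for 91.39 is £1.72/unit.
Duty = 1,017 × £1.72 = £1,749.24.
Line 3 (82.30, Corovia, 3,659 kg, £488,037.42):
Base rate for 82.30 is 2.5%.
Origin Corovia is the FTA partner but 82.30 is not on the preference list; base rate stands.
Duty = £488,037.42 × 2.5% = £12,200.94.
Total = £218,617.09 + £1,749.24 + £12,200.94 = £232,567.27.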